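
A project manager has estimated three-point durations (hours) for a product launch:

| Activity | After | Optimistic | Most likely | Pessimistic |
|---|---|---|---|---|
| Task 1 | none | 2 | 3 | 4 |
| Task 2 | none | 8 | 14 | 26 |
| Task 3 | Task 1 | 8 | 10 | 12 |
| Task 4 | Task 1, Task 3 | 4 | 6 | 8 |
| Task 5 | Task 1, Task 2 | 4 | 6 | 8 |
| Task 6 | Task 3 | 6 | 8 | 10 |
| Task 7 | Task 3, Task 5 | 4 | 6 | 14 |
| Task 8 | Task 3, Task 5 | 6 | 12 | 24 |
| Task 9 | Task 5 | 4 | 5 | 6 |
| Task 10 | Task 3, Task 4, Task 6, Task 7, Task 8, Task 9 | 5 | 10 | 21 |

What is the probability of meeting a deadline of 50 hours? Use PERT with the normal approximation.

0.839

te_Task 1 = (2 + 4·3 + 4)/6 = 18/6 = 3; σ²_Task 1 = ((4−2)/6)² = 0.111
te_Task 2 = (8 + 4·14 + 26)/6 = 90/6 = 15; σ²_Task 2 = ((26−8)/6)² = 9.000
te_Task 3 = (8 + 4·10 + 12)/6 = 60/6 = 10; σ²_Task 3 = ((12−8)/6)² = 0.444
te_Task 4 = (4 + 4·6 + 8)/6 = 36/6 = 6; σ²_Task 4 = ((8−4)/6)² = 0.444
te_Task 5 = (4 + 4·6 + 8)/6 = 36/6 = 6; σ²_Task 5 = ((8−4)/6)² = 0.444
te_Task 6 = (6 + 4·8 + 10)/6 = 48/6 = 8; σ²_Task 6 = ((10−6)/6)² = 0.444
te_Task 7 = (4 + 4·6 + 14)/6 = 42/6 = 7; σ²_Task 7 = ((14−4)/6)² = 2.778
te_Task 8 = (6 + 4·12 + 24)/6 = 78/6 = 13; σ²_Task 8 = ((24−6)/6)² = 9.000
te_Task 9 = (4 + 4·5 + 6)/6 = 30/6 = 5; σ²_Task 9 = ((6−4)/6)² = 0.111
te_Task 10 = (5 + 4·10 + 21)/6 = 66/6 = 11; σ²_Task 10 = ((21−5)/6)² = 7.111

Forward pass:
ES_Task 1 = 0; EF_Task 1 = 3
ES_Task 2 = 0; EF_Task 2 = 15
ES_Task 3 = 3; EF_Task 3 = 3+10 = 13
ES_Task 4 = max(EF_Task 1=3, EF_Task 3=13) = 13; EF_Task 4 = 13+6 = 19
ES_Task 5 = max(EF_Task 1=3, EF_Task 2=15) = 15; EF_Task 5 = 15+6 = 21
ES_Task 6 = 13; EF_Task 6 = 13+8 = 21
ES_Task 7 = max(EF_Task 3=13, EF_Task 5=21) = 21; EF_Task 7 = 21+7 = 28
ES_Task 8 = max(EF_Task 3=13, EF_Task 5=21) = 21; EF_Task 8 = 21+13 = 34
ES_Task 9 = 21; EF_Task 9 = 21+5 = 26
ES_Task 10 = max(EF_Task 3=13, EF_Task 4=19, EF_Task 6=21, EF_Task 7=28, EF_Task 8=34, EF_Task 9=26) = 34; EF_Task 10 = 34+11 = 45
Expected project duration μ = 45 hours. Critical path: Task 2 → Task 5 → Task 8 → Task 10.

Variance along critical path = 9.000 + 0.444 + 9.000 + 7.111 = 25.556; σ = √25.556 = 5.055 hours.
Z = (50 − 45) / 5.055 = 0.989
P(T ≤ 50) = Φ(0.989) ≈ 0.839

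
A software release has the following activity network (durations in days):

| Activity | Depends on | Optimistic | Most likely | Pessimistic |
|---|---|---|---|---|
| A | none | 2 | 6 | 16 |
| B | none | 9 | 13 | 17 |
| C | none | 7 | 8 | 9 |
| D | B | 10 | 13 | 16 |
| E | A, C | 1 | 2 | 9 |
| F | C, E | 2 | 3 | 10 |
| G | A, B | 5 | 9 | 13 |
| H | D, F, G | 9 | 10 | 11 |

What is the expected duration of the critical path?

36 days

te_A = (2 + 4·6 + 16)/6 = 42/6 = 7
te_B = (9 + 4·13 + 17)/6 = 78/6 = 13
te_C = (7 + 4·8 + 9)/6 = 48/6 = 8
te_D = (10 + 4·13 + 16)/6 = 78/6 = 13
te_E = (1 + 4·2 + 9)/6 = 18/6 = 3
te_F = (2 + 4·3 + 10)/6 = 24/6 = 4
te_G = (5 + 4·9 + 13)/6 = 54/6 = 9
te_H = (9 + 4·10 + 11)/6 = 60/6 = 10

Forward pass:
ES_A = 0; EF_A = 7
ES_B = 0; EF_B = 13
ES_C = 0; EF_C = 8
ES_D = 13; EF_D = 13+13 = 26
ES_E = max(EF_A=7, EF_C=8) = 8; EF_E = 8+3 = 11
ES_F = max(EF_C=8, EF_E=11) = 11; EF_F = 11+4 = 15
ES_G = max(EF_A=7, EF_B=13) = 13; EF_G = 13+9 = 22
ES_H = max(EF_D=26, EF_F=15, EF_G=22) = 26; EF_H = 26+10 = 36
Expected project duration μ = 36 days. Critical path: B → D → H.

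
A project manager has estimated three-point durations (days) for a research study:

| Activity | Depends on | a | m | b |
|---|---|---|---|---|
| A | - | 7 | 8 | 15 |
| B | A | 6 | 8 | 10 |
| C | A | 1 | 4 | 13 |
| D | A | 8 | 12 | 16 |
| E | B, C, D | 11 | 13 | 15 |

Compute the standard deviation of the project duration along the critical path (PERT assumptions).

2.00 days

te_A = (7 + 4·8 + 15)/6 = 54/6 = 9; σ²_A = ((15−7)/6)² = 1.778
te_B = (6 + 4·8 + 10)/6 = 48/6 = 8; σ²_B = ((10−6)/6)² = 0.444
te_C = (1 + 4·4 + 13)/6 = 30/6 = 5; σ²_C = ((13−1)/6)² = 4.000
te_D = (8 + 4·12 + 16)/6 = 72/6 = 12; σ²_D = ((16−8)/6)² = 1.778
te_E = (11 + 4·13 + 15)/6 = 78/6 = 13; σ²_E = ((15−11)/6)² = 0.444

Forward pass:
ES_A = 0; EF_A = 9
ES_B = 9; EF_B = 9+8 = 17
ES_C = 9; EF_C = 9+5 = 14
ES_D = 9; EF_D = 9+12 = 21
ES_E = max(EF_B=17, EF_C=14, EF_D=21) = 21; EF_E = 21+13 = 34
Expected project duration μ = 34 days. Critical path: A → D → E.

Variance along critical path = 1.778 + 1.778 + 0.444 = 4.000
σ = √4.000 = 2.000 days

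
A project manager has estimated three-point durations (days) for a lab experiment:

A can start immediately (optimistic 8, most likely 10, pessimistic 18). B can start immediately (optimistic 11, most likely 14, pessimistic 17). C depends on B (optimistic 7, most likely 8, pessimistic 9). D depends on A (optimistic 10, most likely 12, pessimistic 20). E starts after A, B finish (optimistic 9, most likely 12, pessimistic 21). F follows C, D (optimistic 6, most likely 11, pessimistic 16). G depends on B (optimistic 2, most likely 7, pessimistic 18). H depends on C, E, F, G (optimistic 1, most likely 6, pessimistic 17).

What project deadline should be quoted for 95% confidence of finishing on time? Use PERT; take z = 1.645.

48.5 days

te_A = (8 + 4·10 + 18)/6 = 66/6 = 11; σ²_A = ((18−8)/6)² = 2.778
te_B = (11 + 4·14 + 17)/6 = 84/6 = 14; σ²_B = ((17−11)/6)² = 1.000
te_C = (7 + 4·8 + 9)/6 = 48/6 = 8; σ²_C = ((9−7)/6)² = 0.111
te_D = (10 + 4·12 + 20)/6 = 78/6 = 13; σ²_D = ((20−10)/6)² = 2.778
te_E = (9 + 4·12 + 21)/6 = 78/6 = 13; σ²_E = ((21−9)/6)² = 4.000
te_F = (6 + 4·11 + 16)/6 = 66/6 = 11; σ²_F = ((16−6)/6)² = 2.778
te_G = (2 + 4·7 + 18)/6 = 48/6 = 8; σ²_G = ((18−2)/6)² = 7.111
te_H = (1 + 4·6 + 17)/6 = 42/6 = 7; σ²_H = ((17−1)/6)² = 7.111

Forward pass:
ES_A = 0; EF_A = 11
ES_B = 0; EF_B = 14
ES_C = 14; EF_C = 14+8 = 22
ES_D = 11; EF_D = 11+13 = 24
ES_E = max(EF_A=11, EF_B=14) = 14; EF_E = 14+13 = 27
ES_F = max(EF_C=22, EF_D=24) = 24; EF_F = 24+11 = 35
ES_G = 14; EF_G = 14+8 = 22
ES_H = max(EF_C=22, EF_E=27, EF_F=35, EF_G=22) = 35; EF_H = 35+7 = 42
Expected project duration μ = 42 days. Critical path: A → D → F → H.

Variance along critical path = 2.778 + 2.778 + 2.778 + 7.111 = 15.444; σ = 3.930 days.
D = μ + z·σ = 42 + 1.645·3.930 = 48.5 days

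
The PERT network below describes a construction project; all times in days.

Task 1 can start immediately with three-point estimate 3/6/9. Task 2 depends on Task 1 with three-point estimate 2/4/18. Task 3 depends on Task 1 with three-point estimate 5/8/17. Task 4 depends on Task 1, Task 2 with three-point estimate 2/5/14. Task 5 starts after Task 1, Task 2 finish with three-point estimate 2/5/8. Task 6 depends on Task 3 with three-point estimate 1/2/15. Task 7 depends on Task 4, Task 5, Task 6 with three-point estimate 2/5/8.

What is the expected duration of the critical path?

te_Task 1 = (3 + 4·6 + 9)/6 = 36/6 = 6
te_Task 2 = (2 + 4·4 + 18)/6 = 36/6 = 6
te_Task 3 = (5 + 4·8 + 17)/6 = 54/6 = 9
te_Task 4 = (2 + 4·5 + 14)/6 = 36/6 = 6
te_Task 5 = (2 + 4·5 + 8)/6 = 30/6 = 5
te_Task 6 = (1 + 4·2 + 15)/6 = 24/6 = 4
te_Task 7 = (2 + 4·5 + 8)/6 = 30/6 = 5

Forward pass:
ES_Task 1 = 0; EF_Task 1 = 6
ES_Task 2 = 6; EF_Task 2 = 6+6 = 12
ES_Task 3 = 6; EF_Task 3 = 6+9 = 15
ES_Task 4 = max(EF_Task 1=6, EF_Task 2=12) = 12; EF_Task 4 = 12+6 = 18
ES_Task 5 = max(EF_Task 1=6, EF_Task 2=12) = 12; EF_Task 5 = 12+5 = 17
ES_Task 6 = 15; EF_Task 6 = 15+4 = 19
ES_Task 7 = max(EF_Task 4=18, EF_Task 5=17, EF_Task 6=19) = 19; EF_Task 7 = 19+5 = 24
Expected project duration μ = 24 days. Critical path: Task 1 → Task 3 → Task 6 → Task 7.

24 days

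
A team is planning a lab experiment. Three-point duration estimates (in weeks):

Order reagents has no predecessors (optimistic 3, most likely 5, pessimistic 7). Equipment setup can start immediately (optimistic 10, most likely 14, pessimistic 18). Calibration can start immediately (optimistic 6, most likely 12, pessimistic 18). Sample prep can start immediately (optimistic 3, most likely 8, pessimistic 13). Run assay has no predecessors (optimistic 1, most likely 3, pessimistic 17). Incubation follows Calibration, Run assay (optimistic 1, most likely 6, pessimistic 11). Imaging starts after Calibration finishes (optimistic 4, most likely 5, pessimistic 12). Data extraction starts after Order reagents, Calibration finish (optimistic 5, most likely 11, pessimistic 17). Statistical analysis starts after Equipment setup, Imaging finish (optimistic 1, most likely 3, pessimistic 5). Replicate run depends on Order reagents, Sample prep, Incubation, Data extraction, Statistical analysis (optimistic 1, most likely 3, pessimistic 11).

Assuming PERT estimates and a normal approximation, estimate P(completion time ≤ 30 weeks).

0.820

te_Order reagents = (3 + 4·5 + 7)/6 = 30/6 = 5; σ²_Order reagents = ((7−3)/6)² = 0.444
te_Equipment setup = (10 + 4·14 + 18)/6 = 84/6 = 14; σ²_Equipment setup = ((18−10)/6)² = 1.778
te_Calibration = (6 + 4·12 + 18)/6 = 72/6 = 12; σ²_Calibration = ((18−6)/6)² = 4.000
te_Sample prep = (3 + 4·8 + 13)/6 = 48/6 = 8; σ²_Sample prep = ((13−3)/6)² = 2.778
te_Run assay = (1 + 4·3 + 17)/6 = 30/6 = 5; σ²_Run assay = ((17−1)/6)² = 7.111
te_Incubation = (1 + 4·6 + 11)/6 = 36/6 = 6; σ²_Incubation = ((11−1)/6)² = 2.778
te_Imaging = (4 + 4·5 + 12)/6 = 36/6 = 6; σ²_Imaging = ((12−4)/6)² = 1.778
te_Data extraction = (5 + 4·11 + 17)/6 = 66/6 = 11; σ²_Data extraction = ((17−5)/6)² = 4.000
te_Statistical analysis = (1 + 4·3 + 5)/6 = 18/6 = 3; σ²_Statistical analysis = ((5−1)/6)² = 0.444
te_Replicate run = (1 + 4·3 + 11)/6 = 24/6 = 4; σ²_Replicate run = ((11−1)/6)² = 2.778

Forward pass:
ES_Order reagents = 0; EF_Order reagents = 5
ES_Equipment setup = 0; EF_Equipment setup = 14
ES_Calibration = 0; EF_Calibration = 12
ES_Sample prep = 0; EF_Sample prep = 8
ES_Run assay = 0; EF_Run assay = 5
ES_Incubation = max(EF_Calibration=12, EF_Run assay=5) = 12; EF_Incubation = 12+6 = 18
ES_Imaging = 12; EF_Imaging = 12+6 = 18
ES_Data extraction = max(EF_Order reagents=5, EF_Calibration=12) = 12; EF_Data extraction = 12+11 = 23
ES_Statistical analysis = max(EF_Equipment setup=14, EF_Imaging=18) = 18; EF_Statistical analysis = 18+3 = 21
ES_Replicate run = max(EF_Order reagents=5, EF_Sample prep=8, EF_Incubation=18, EF_Data extraction=23, EF_Statistical analysis=21) = 23; EF_Replicate run = 23+4 = 27
Expected project duration μ = 27 weeks. Critical path: Calibration → Data extraction → Replicate run.

Variance along critical path = 4.000 + 4.000 + 2.778 = 10.778; σ = √10.778 = 3.283 weeks.
Z = (30 − 27) / 3.283 = 0.914
P(T ≤ 30) = Φ(0.914) ≈ 0.820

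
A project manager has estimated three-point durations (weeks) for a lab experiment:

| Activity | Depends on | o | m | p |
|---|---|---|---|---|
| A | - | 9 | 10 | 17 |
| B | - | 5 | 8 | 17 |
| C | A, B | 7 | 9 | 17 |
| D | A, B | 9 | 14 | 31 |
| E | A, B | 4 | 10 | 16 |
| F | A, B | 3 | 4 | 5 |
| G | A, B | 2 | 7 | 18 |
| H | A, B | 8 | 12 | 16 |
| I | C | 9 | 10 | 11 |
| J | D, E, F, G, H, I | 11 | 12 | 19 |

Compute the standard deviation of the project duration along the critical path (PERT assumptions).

te_A = (9 + 4·10 + 17)/6 = 66/6 = 11; σ²_A = ((17−9)/6)² = 1.778
te_B = (5 + 4·8 + 17)/6 = 54/6 = 9; σ²_B = ((17−5)/6)² = 4.000
te_C = (7 + 4·9 + 17)/6 = 60/6 = 10; σ²_C = ((17−7)/6)² = 2.778
te_D = (9 + 4·14 + 31)/6 = 96/6 = 16; σ²_D = ((31−9)/6)² = 13.444
te_E = (4 + 4·10 + 16)/6 = 60/6 = 10; σ²_E = ((16−4)/6)² = 4.000
te_F = (3 + 4·4 + 5)/6 = 24/6 = 4; σ²_F = ((5−3)/6)² = 0.111
te_G = (2 + 4·7 + 18)/6 = 48/6 = 8; σ²_G = ((18−2)/6)² = 7.111
te_H = (8 + 4·12 + 16)/6 = 72/6 = 12; σ²_H = ((16−8)/6)² = 1.778
te_I = (9 + 4·10 + 11)/6 = 60/6 = 10; σ²_I = ((11−9)/6)² = 0.111
te_J = (11 + 4·12 + 19)/6 = 78/6 = 13; σ²_J = ((19−11)/6)² = 1.778

Forward pass:
ES_A = 0; EF_A = 11
ES_B = 0; EF_B = 9
ES_C = max(EF_A=11, EF_B=9) = 11; EF_C = 11+10 = 21
ES_D = max(EF_A=11, EF_B=9) = 11; EF_D = 11+16 = 27
ES_E = max(EF_A=11, EF_B=9) = 11; EF_E = 11+10 = 21
ES_F = max(EF_A=11, EF_B=9) = 11; EF_F = 11+4 = 15
ES_G = max(EF_A=11, EF_B=9) = 11; EF_G = 11+8 = 19
ES_H = max(EF_A=11, EF_B=9) = 11; EF_H = 11+12 = 23
ES_I = 21; EF_I = 21+10 = 31
ES_J = max(EF_D=27, EF_E=21, EF_F=15, EF_G=19, EF_H=23, EF_I=31) = 31; EF_J = 31+13 = 44
Expected project duration μ = 44 weeks. Critical path: A → C → I → J.

Variance along critical path = 1.778 + 2.778 + 0.111 + 1.778 = 6.444
σ = √6.444 = 2.539 weeks

2.54 weeks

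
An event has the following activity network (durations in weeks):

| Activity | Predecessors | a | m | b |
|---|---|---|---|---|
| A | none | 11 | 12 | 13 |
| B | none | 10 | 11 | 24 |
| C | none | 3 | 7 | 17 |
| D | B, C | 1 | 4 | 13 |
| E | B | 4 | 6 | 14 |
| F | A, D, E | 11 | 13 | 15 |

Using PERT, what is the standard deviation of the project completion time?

2.94 weeks

te_A = (11 + 4·12 + 13)/6 = 72/6 = 12; σ²_A = ((13−11)/6)² = 0.111
te_B = (10 + 4·11 + 24)/6 = 78/6 = 13; σ²_B = ((24−10)/6)² = 5.444
te_C = (3 + 4·7 + 17)/6 = 48/6 = 8; σ²_C = ((17−3)/6)² = 5.444
te_D = (1 + 4·4 + 13)/6 = 30/6 = 5; σ²_D = ((13−1)/6)² = 4.000
te_E = (4 + 4·6 + 14)/6 = 42/6 = 7; σ²_E = ((14−4)/6)² = 2.778
te_F = (11 + 4·13 + 15)/6 = 78/6 = 13; σ²_F = ((15−11)/6)² = 0.444

Forward pass:
ES_A = 0; EF_A = 12
ES_B = 0; EF_B = 13
ES_C = 0; EF_C = 8
ES_D = max(EF_B=13, EF_C=8) = 13; EF_D = 13+5 = 18
ES_E = 13; EF_E = 13+7 = 20
ES_F = max(EF_A=12, EF_D=18, EF_E=20) = 20; EF_F = 20+13 = 33
Expected project duration μ = 33 weeks. Critical path: B → E → F.

Variance along critical path = 5.444 + 2.778 + 0.444 = 8.667
σ = √8.667 = 2.944 weeks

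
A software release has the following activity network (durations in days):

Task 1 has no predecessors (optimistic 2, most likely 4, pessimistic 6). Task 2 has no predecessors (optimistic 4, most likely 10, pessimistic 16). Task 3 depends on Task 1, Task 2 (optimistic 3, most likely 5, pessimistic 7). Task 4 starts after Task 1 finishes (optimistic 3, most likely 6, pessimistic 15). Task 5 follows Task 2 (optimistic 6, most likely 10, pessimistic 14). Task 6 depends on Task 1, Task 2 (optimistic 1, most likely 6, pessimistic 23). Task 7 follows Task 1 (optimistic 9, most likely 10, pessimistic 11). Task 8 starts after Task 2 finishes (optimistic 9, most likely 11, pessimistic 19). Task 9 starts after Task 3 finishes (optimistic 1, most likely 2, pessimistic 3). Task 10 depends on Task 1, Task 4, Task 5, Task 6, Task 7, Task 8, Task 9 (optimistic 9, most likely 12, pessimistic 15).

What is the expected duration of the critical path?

te_Task 1 = (2 + 4·4 + 6)/6 = 24/6 = 4
te_Task 2 = (4 + 4·10 + 16)/6 = 60/6 = 10
te_Task 3 = (3 + 4·5 + 7)/6 = 30/6 = 5
te_Task 4 = (3 + 4·6 + 15)/6 = 42/6 = 7
te_Task 5 = (6 + 4·10 + 14)/6 = 60/6 = 10
te_Task 6 = (1 + 4·6 + 23)/6 = 48/6 = 8
te_Task 7 = (9 + 4·10 + 11)/6 = 60/6 = 10
te_Task 8 = (9 + 4·11 + 19)/6 = 72/6 = 12
te_Task 9 = (1 + 4·2 + 3)/6 = 12/6 = 2
te_Task 10 = (9 + 4·12 + 15)/6 = 72/6 = 12

Forward pass:
ES_Task 1 = 0; EF_Task 1 = 4
ES_Task 2 = 0; EF_Task 2 = 10
ES_Task 3 = max(EF_Task 1=4, EF_Task 2=10) = 10; EF_Task 3 = 10+5 = 15
ES_Task 4 = 4; EF_Task 4 = 4+7 = 11
ES_Task 5 = 10; EF_Task 5 = 10+10 = 20
ES_Task 6 = max(EF_Task 1=4, EF_Task 2=10) = 10; EF_Task 6 = 10+8 = 18
ES_Task 7 = 4; EF_Task 7 = 4+10 = 14
ES_Task 8 = 10; EF_Task 8 = 10+12 = 22
ES_Task 9 = 15; EF_Task 9 = 15+2 = 17
ES_Task 10 = max(EF_Task 1=4, EF_Task 4=11, EF_Task 5=20, EF_Task 6=18, EF_Task 7=14, EF_Task 8=22, EF_Task 9=17) = 22; EF_Task 10 = 22+12 = 34
Expected project duration μ = 34 days. Critical path: Task 2 → Task 8 → Task 10.

34 days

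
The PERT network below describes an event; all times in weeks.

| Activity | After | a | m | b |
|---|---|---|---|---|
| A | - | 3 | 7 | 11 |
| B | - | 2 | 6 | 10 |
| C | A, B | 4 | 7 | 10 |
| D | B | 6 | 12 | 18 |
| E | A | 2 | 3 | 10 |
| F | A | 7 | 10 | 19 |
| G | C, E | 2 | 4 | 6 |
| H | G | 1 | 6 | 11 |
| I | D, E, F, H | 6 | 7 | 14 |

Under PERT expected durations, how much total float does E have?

3 weeks

te_A = (3 + 4·7 + 11)/6 = 42/6 = 7
te_B = (2 + 4·6 + 10)/6 = 36/6 = 6
te_C = (4 + 4·7 + 10)/6 = 42/6 = 7
te_D = (6 + 4·12 + 18)/6 = 72/6 = 12
te_E = (2 + 4·3 + 10)/6 = 24/6 = 4
te_F = (7 + 4·10 + 19)/6 = 66/6 = 11
te_G = (2 + 4·4 + 6)/6 = 24/6 = 4
te_H = (1 + 4·6 + 11)/6 = 36/6 = 6
te_I = (6 + 4·7 + 14)/6 = 48/6 = 8

Forward pass:
ES_A = 0; EF_A = 7
ES_B = 0; EF_B = 6
ES_C = max(EF_A=7, EF_B=6) = 7; EF_C = 7+7 = 14
ES_D = 6; EF_D = 6+12 = 18
ES_E = 7; EF_E = 7+4 = 11
ES_F = 7; EF_F = 7+11 = 18
ES_G = max(EF_C=14, EF_E=11) = 14; EF_G = 14+4 = 18
ES_H = 18; EF_H = 18+6 = 24
ES_I = max(EF_D=18, EF_E=11, EF_F=18, EF_H=24) = 24; EF_I = 24+8 = 32
Expected project duration μ = 32 weeks. Critical path: A → C → G → H → I.

Backward pass:
LF_I = 32; LS_I = 32−8 = 24
LF_H = LS_I = 24; LS_H = 24−6 = 18
LF_G = LS_H = 18; LS_G = 18−4 = 14
LF_F = LS_I = 24; LS_F = 24−11 = 13
LF_E = min(LS_G=14, LS_I=24) = 14; LS_E = 14−4 = 10
LF_D = LS_I = 24; LS_D = 24−12 = 12
LF_C = LS_G = 14; LS_C = 14−7 = 7
LF_B = min(LS_C=7, LS_D=12) = 7; LS_B = 7−6 = 1
LF_A = min(LS_C=7, LS_E=10, LS_F=13) = 7; LS_A = 7−7 = 0
Slack_E = LS_E − ES_E = 10 − 7 = 3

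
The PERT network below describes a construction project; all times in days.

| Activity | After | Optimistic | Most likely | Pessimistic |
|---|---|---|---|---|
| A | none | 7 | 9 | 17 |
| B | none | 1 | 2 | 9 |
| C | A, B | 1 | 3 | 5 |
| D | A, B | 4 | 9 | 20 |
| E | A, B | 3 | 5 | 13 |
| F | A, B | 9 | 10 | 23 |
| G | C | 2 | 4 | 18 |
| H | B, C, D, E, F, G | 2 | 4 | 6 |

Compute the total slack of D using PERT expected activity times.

2 days

te_A = (7 + 4·9 + 17)/6 = 60/6 = 10
te_B = (1 + 4·2 + 9)/6 = 18/6 = 3
te_C = (1 + 4·3 + 5)/6 = 18/6 = 3
te_D = (4 + 4·9 + 20)/6 = 60/6 = 10
te_E = (3 + 4·5 + 13)/6 = 36/6 = 6
te_F = (9 + 4·10 + 23)/6 = 72/6 = 12
te_G = (2 + 4·4 + 18)/6 = 36/6 = 6
te_H = (2 + 4·4 + 6)/6 = 24/6 = 4

Forward pass:
ES_A = 0; EF_A = 10
ES_B = 0; EF_B = 3
ES_C = max(EF_A=10, EF_B=3) = 10; EF_C = 10+3 = 13
ES_D = max(EF_A=10, EF_B=3) = 10; EF_D = 10+10 = 20
ES_E = max(EF_A=10, EF_B=3) = 10; EF_E = 10+6 = 16
ES_F = max(EF_A=10, EF_B=3) = 10; EF_F = 10+12 = 22
ES_G = 13; EF_G = 13+6 = 19
ES_H = max(EF_B=3, EF_C=13, EF_D=20, EF_E=16, EF_F=22, EF_G=19) = 22; EF_H = 22+4 = 26
Expected project duration μ = 26 days. Critical path: A → F → H.

Backward pass:
LF_H = 26; LS_H = 26−4 = 22
LF_G = LS_H = 22; LS_G = 22−6 = 16
LF_F = LS_H = 22; LS_F = 22−12 = 10
LF_E = LS_H = 22; LS_E = 22−6 = 16
LF_D = LS_H = 22; LS_D = 22−10 = 12
LF_C = min(LS_G=16, LS_H=22) = 16; LS_C = 16−3 = 13
LF_B = min(LS_C=13, LS_D=12, LS_E=16, LS_F=10, LS_H=22) = 10; LS_B = 10−3 = 7
LF_A = min(LS_C=13, LS_D=12, LS_E=16, LS_F=10) = 10; LS_A = 10−10 = 0
Slack_D = LS_D − ES_D = 12 − 10 = 2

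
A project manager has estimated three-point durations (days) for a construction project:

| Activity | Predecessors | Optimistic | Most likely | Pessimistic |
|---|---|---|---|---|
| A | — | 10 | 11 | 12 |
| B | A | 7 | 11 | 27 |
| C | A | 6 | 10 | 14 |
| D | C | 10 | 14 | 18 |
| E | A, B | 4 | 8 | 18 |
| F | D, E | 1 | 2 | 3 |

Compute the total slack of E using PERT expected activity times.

te_A = (10 + 4·11 + 12)/6 = 66/6 = 11
te_B = (7 + 4·11 + 27)/6 = 78/6 = 13
te_C = (6 + 4·10 + 14)/6 = 60/6 = 10
te_D = (10 + 4·14 + 18)/6 = 84/6 = 14
te_E = (4 + 4·8 + 18)/6 = 54/6 = 9
te_F = (1 + 4·2 + 3)/6 = 12/6 = 2

Forward pass:
ES_A = 0; EF_A = 11
ES_B = 11; EF_B = 11+13 = 24
ES_C = 11; EF_C = 11+10 = 21
ES_D = 21; EF_D = 21+14 = 35
ES_E = max(EF_A=11, EF_B=24) = 24; EF_E = 24+9 = 33
ES_F = max(EF_D=35, EF_E=33) = 35; EF_F = 35+2 = 37
Expected project duration μ = 37 days. Critical path: A → C → D → F.

Backward pass:
LF_F = 37; LS_F = 37−2 = 35
LF_E = LS_F = 35; LS_E = 35−9 = 26
LF_D = LS_F = 35; LS_D = 35−14 = 21
LF_C = LS_D = 21; LS_C = 21−10 = 11
LF_B = LS_E = 26; LS_B = 26−13 = 13
LF_A = min(LS_B=13, LS_C=11, LS_E=26) = 11; LS_A = 11−11 = 0
Slack_E = LS_E − ES_E = 26 − 24 = 2

2 days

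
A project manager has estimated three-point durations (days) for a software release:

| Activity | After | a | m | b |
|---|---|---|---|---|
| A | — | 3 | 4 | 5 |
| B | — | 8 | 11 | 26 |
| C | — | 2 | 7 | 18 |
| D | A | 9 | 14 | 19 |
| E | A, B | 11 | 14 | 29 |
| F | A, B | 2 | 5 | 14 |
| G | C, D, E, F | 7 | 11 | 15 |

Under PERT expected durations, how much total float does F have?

te_A = (3 + 4·4 + 5)/6 = 24/6 = 4
te_B = (8 + 4·11 + 26)/6 = 78/6 = 13
te_C = (2 + 4·7 + 18)/6 = 48/6 = 8
te_D = (9 + 4·14 + 19)/6 = 84/6 = 14
te_E = (11 + 4·14 + 29)/6 = 96/6 = 16
te_F = (2 + 4·5 + 14)/6 = 36/6 = 6
te_G = (7 + 4·11 + 15)/6 = 66/6 = 11

Forward pass:
ES_A = 0; EF_A = 4
ES_B = 0; EF_B = 13
ES_C = 0; EF_C = 8
ES_D = 4; EF_D = 4+14 = 18
ES_E = max(EF_A=4, EF_B=13) = 13; EF_E = 13+16 = 29
ES_F = max(EF_A=4, EF_B=13) = 13; EF_F = 13+6 = 19
ES_G = max(EF_C=8, EF_D=18, EF_E=29, EF_F=19) = 29; EF_G = 29+11 = 40
Expected project duration μ = 40 days. Critical path: B → E → G.

Backward pass:
LF_G = 40; LS_G = 40−11 = 29
LF_F = LS_G = 29; LS_F = 29−6 = 23
LF_E = LS_G = 29; LS_E = 29−16 = 13
LF_D = LS_G = 29; LS_D = 29−14 = 15
LF_C = LS_G = 29; LS_C = 29−8 = 21
LF_B = min(LS_E=13, LS_F=23) = 13; LS_B = 13−13 = 0
LF_A = min(LS_D=15, LS_E=13, LS_F=23) = 13; LS_A = 13−4 = 9
Slack_F = LS_F − ES_F = 23 − 13 = 10

10 days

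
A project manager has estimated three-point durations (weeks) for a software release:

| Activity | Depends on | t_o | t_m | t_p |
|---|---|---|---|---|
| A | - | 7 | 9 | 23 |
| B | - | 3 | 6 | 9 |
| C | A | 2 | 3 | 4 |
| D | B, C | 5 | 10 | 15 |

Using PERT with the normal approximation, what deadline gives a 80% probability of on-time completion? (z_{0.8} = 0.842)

26.7 weeks

te_A = (7 + 4·9 + 23)/6 = 66/6 = 11; σ²_A = ((23−7)/6)² = 7.111
te_B = (3 + 4·6 + 9)/6 = 36/6 = 6; σ²_B = ((9−3)/6)² = 1.000
te_C = (2 + 4·3 + 4)/6 = 18/6 = 3; σ²_C = ((4−2)/6)² = 0.111
te_D = (5 + 4·10 + 15)/6 = 60/6 = 10; σ²_D = ((15−5)/6)² = 2.778

Forward pass:
ES_A = 0; EF_A = 11
ES_B = 0; EF_B = 6
ES_C = 11; EF_C = 11+3 = 14
ES_D = max(EF_B=6, EF_C=14) = 14; EF_D = 14+10 = 24
Expected project duration μ = 24 weeks. Critical path: A → C → D.

Variance along critical path = 7.111 + 0.111 + 2.778 = 10.000; σ = 3.162 weeks.
D = μ + z·σ = 24 + 0.842·3.162 = 26.7 weeks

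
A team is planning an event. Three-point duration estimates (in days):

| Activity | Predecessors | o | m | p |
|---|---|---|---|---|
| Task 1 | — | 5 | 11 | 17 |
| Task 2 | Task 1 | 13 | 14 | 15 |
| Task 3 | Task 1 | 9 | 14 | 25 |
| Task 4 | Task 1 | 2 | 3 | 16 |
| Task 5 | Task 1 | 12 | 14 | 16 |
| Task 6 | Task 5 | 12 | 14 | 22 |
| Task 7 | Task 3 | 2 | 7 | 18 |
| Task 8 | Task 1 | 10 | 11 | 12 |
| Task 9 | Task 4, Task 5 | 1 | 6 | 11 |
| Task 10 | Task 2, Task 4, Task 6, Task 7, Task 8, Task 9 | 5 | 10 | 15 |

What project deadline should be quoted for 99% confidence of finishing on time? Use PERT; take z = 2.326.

te_Task 1 = (5 + 4·11 + 17)/6 = 66/6 = 11; σ²_Task 1 = ((17−5)/6)² = 4.000
te_Task 2 = (13 + 4·14 + 15)/6 = 84/6 = 14; σ²_Task 2 = ((15−13)/6)² = 0.111
te_Task 3 = (9 + 4·14 + 25)/6 = 90/6 = 15; σ²_Task 3 = ((25−9)/6)² = 7.111
te_Task 4 = (2 + 4·3 + 16)/6 = 30/6 = 5; σ²_Task 4 = ((16−2)/6)² = 5.444
te_Task 5 = (12 + 4·14 + 16)/6 = 84/6 = 14; σ²_Task 5 = ((16−12)/6)² = 0.444
te_Task 6 = (12 + 4·14 + 22)/6 = 90/6 = 15; σ²_Task 6 = ((22−12)/6)² = 2.778
te_Task 7 = (2 + 4·7 + 18)/6 = 48/6 = 8; σ²_Task 7 = ((18−2)/6)² = 7.111
te_Task 8 = (10 + 4·11 + 12)/6 = 66/6 = 11; σ²_Task 8 = ((12−10)/6)² = 0.111
te_Task 9 = (1 + 4·6 + 11)/6 = 36/6 = 6; σ²_Task 9 = ((11−1)/6)² = 2.778
te_Task 10 = (5 + 4·10 + 15)/6 = 60/6 = 10; σ²_Task 10 = ((15−5)/6)² = 2.778

Forward pass:
ES_Task 1 = 0; EF_Task 1 = 11
ES_Task 2 = 11; EF_Task 2 = 11+14 = 25
ES_Task 3 = 11; EF_Task 3 = 11+15 = 26
ES_Task 4 = 11; EF_Task 4 = 11+5 = 16
ES_Task 5 = 11; EF_Task 5 = 11+14 = 25
ES_Task 6 = 25; EF_Task 6 = 25+15 = 40
ES_Task 7 = 26; EF_Task 7 = 26+8 = 34
ES_Task 8 = 11; EF_Task 8 = 11+11 = 22
ES_Task 9 = max(EF_Task 4=16, EF_Task 5=25) = 25; EF_Task 9 = 25+6 = 31
ES_Task 10 = max(EF_Task 2=25, EF_Task 4=16, EF_Task 6=40, EF_Task 7=34, EF_Task 8=22, EF_Task 9=31) = 40; EF_Task 10 = 40+10 = 50
Expected project duration μ = 50 days. Critical path: Task 1 → Task 5 → Task 6 → Task 10.

Variance along critical path = 4.000 + 0.444 + 2.778 + 2.778 = 10.000; σ = 3.162 days.
D = μ + z·σ = 50 + 2.326·3.162 = 57.4 days

57.4 days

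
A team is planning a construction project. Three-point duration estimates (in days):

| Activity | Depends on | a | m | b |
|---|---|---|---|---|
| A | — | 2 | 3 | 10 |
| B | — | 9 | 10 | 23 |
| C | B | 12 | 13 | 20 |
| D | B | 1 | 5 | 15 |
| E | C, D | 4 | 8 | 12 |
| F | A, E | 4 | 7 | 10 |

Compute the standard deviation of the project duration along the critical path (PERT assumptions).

te_A = (2 + 4·3 + 10)/6 = 24/6 = 4; σ²_A = ((10−2)/6)² = 1.778
te_B = (9 + 4·10 + 23)/6 = 72/6 = 12; σ²_B = ((23−9)/6)² = 5.444
te_C = (12 + 4·13 + 20)/6 = 84/6 = 14; σ²_C = ((20−12)/6)² = 1.778
te_D = (1 + 4·5 + 15)/6 = 36/6 = 6; σ²_D = ((15−1)/6)² = 5.444
te_E = (4 + 4·8 + 12)/6 = 48/6 = 8; σ²_E = ((12−4)/6)² = 1.778
te_F = (4 + 4·7 + 10)/6 = 42/6 = 7; σ²_F = ((10−4)/6)² = 1.000

Forward pass:
ES_A = 0; EF_A = 4
ES_B = 0; EF_B = 12
ES_C = 12; EF_C = 12+14 = 26
ES_D = 12; EF_D = 12+6 = 18
ES_E = max(EF_C=26, EF_D=18) = 26; EF_E = 26+8 = 34
ES_F = max(EF_A=4, EF_E=34) = 34; EF_F = 34+7 = 41
Expected project duration μ = 41 days. Critical path: B → C → E → F.

Variance along critical path = 5.444 + 1.778 + 1.778 + 1.000 = 10.000
σ = √10.000 = 3.162 days

3.16 days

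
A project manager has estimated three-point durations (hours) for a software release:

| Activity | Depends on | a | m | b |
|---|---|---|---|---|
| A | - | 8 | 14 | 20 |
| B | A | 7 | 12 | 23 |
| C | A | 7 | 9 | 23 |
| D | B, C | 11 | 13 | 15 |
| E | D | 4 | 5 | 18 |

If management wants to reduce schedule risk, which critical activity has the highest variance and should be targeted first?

te_A = (8 + 4·14 + 20)/6 = 84/6 = 14; σ²_A = ((20−8)/6)² = 4.000
te_B = (7 + 4·12 + 23)/6 = 78/6 = 13; σ²_B = ((23−7)/6)² = 7.111
te_C = (7 + 4·9 + 23)/6 = 66/6 = 11; σ²_C = ((23−7)/6)² = 7.111
te_D = (11 + 4·13 + 15)/6 = 78/6 = 13; σ²_D = ((15−11)/6)² = 0.444
te_E = (4 + 4·5 + 18)/6 = 42/6 = 7; σ²_E = ((18−4)/6)² = 5.444

Forward pass:
ES_A = 0; EF_A = 14
ES_B = 14; EF_B = 14+13 = 27
ES_C = 14; EF_C = 14+11 = 25
ES_D = max(EF_B=27, EF_C=25) = 27; EF_D = 27+13 = 40
ES_E = 40; EF_E = 40+7 = 47
Expected project duration μ = 47 hours. Critical path: A → B → D → E.

Variances on critical path: σ²_A=4.000, σ²_B=7.111, σ²_D=0.444, σ²_E=5.444.
Largest is σ²_B = 7.111.

B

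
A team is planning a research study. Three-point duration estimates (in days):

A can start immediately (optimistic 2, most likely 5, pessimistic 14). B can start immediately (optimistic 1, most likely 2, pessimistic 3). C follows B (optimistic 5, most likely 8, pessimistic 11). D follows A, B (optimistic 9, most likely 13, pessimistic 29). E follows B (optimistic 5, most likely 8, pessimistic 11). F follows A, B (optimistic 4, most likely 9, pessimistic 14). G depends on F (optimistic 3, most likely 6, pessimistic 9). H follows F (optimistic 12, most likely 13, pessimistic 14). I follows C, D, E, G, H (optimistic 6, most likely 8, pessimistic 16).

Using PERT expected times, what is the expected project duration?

te_A = (2 + 4·5 + 14)/6 = 36/6 = 6
te_B = (1 + 4·2 + 3)/6 = 12/6 = 2
te_C = (5 + 4·8 + 11)/6 = 48/6 = 8
te_D = (9 + 4·13 + 29)/6 = 90/6 = 15
te_E = (5 + 4·8 + 11)/6 = 48/6 = 8
te_F = (4 + 4·9 + 14)/6 = 54/6 = 9
te_G = (3 + 4·6 + 9)/6 = 36/6 = 6
te_H = (12 + 4·13 + 14)/6 = 78/6 = 13
te_I = (6 + 4·8 + 16)/6 = 54/6 = 9

Forward pass:
ES_A = 0; EF_A = 6
ES_B = 0; EF_B = 2
ES_C = 2; EF_C = 2+8 = 10
ES_D = max(EF_A=6, EF_B=2) = 6; EF_D = 6+15 = 21
ES_E = 2; EF_E = 2+8 = 10
ES_F = max(EF_A=6, EF_B=2) = 6; EF_F = 6+9 = 15
ES_G = 15; EF_G = 15+6 = 21
ES_H = 15; EF_H = 15+13 = 28
ES_I = max(EF_C=10, EF_D=21, EF_E=10, EF_G=21, EF_H=28) = 28; EF_I = 28+9 = 37
Expected project duration μ = 37 days. Critical path: A → F → H → I.

37 days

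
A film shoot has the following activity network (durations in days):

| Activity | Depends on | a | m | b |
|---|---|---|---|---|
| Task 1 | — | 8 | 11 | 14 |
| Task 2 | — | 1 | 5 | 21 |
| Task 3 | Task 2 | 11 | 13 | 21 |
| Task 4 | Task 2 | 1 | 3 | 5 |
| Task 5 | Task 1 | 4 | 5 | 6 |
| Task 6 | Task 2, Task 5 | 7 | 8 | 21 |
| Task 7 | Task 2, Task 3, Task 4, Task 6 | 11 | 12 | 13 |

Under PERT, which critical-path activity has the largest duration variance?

te_Task 1 = (8 + 4·11 + 14)/6 = 66/6 = 11; σ²_Task 1 = ((14−8)/6)² = 1.000
te_Task 2 = (1 + 4·5 + 21)/6 = 42/6 = 7; σ²_Task 2 = ((21−1)/6)² = 11.111
te_Task 3 = (11 + 4·13 + 21)/6 = 84/6 = 14; σ²_Task 3 = ((21−11)/6)² = 2.778
te_Task 4 = (1 + 4·3 + 5)/6 = 18/6 = 3; σ²_Task 4 = ((5−1)/6)² = 0.444
te_Task 5 = (4 + 4·5 + 6)/6 = 30/6 = 5; σ²_Task 5 = ((6−4)/6)² = 0.111
te_Task 6 = (7 + 4·8 + 21)/6 = 60/6 = 10; σ²_Task 6 = ((21−7)/6)² = 5.444
te_Task 7 = (11 + 4·12 + 13)/6 = 72/6 = 12; σ²_Task 7 = ((13−11)/6)² = 0.111

Forward pass:
ES_Task 1 = 0; EF_Task 1 = 11
ES_Task 2 = 0; EF_Task 2 = 7
ES_Task 3 = 7; EF_Task 3 = 7+14 = 21
ES_Task 4 = 7; EF_Task 4 = 7+3 = 10
ES_Task 5 = 11; EF_Task 5 = 11+5 = 16
ES_Task 6 = max(EF_Task 2=7, EF_Task 5=16) = 16; EF_Task 6 = 16+10 = 26
ES_Task 7 = max(EF_Task 2=7, EF_Task 3=21, EF_Task 4=10, EF_Task 6=26) = 26; EF_Task 7 = 26+12 = 38
Expected project duration μ = 38 days. Critical path: Task 1 → Task 5 → Task 6 → Task 7.

Variances on critical path: σ²_Task 1=1.000, σ²_Task 5=0.111, σ²_Task 6=5.444, σ²_Task 7=0.111.
Largest is σ²_Task 6 = 5.444.

Task 6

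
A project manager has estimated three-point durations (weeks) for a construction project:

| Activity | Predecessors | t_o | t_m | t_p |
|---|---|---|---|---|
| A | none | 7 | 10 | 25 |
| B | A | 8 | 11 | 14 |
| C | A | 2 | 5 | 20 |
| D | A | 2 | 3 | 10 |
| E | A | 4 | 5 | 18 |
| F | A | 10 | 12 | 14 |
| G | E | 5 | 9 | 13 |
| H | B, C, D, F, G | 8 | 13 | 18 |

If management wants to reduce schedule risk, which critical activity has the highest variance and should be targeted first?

te_A = (7 + 4·10 + 25)/6 = 72/6 = 12; σ²_A = ((25−7)/6)² = 9.000
te_B = (8 + 4·11 + 14)/6 = 66/6 = 11; σ²_B = ((14−8)/6)² = 1.000
te_C = (2 + 4·5 + 20)/6 = 42/6 = 7; σ²_C = ((20−2)/6)² = 9.000
te_D = (2 + 4·3 + 10)/6 = 24/6 = 4; σ²_D = ((10−2)/6)² = 1.778
te_E = (4 + 4·5 + 18)/6 = 42/6 = 7; σ²_E = ((18−4)/6)² = 5.444
te_F = (10 + 4·12 + 14)/6 = 72/6 = 12; σ²_F = ((14−10)/6)² = 0.444
te_G = (5 + 4·9 + 13)/6 = 54/6 = 9; σ²_G = ((13−5)/6)² = 1.778
te_H = (8 + 4·13 + 18)/6 = 78/6 = 13; σ²_H = ((18−8)/6)² = 2.778

Forward pass:
ES_A = 0; EF_A = 12
ES_B = 12; EF_B = 12+11 = 23
ES_C = 12; EF_C = 12+7 = 19
ES_D = 12; EF_D = 12+4 = 16
ES_E = 12; EF_E = 12+7 = 19
ES_F = 12; EF_F = 12+12 = 24
ES_G = 19; EF_G = 19+9 = 28
ES_H = max(EF_B=23, EF_C=19, EF_D=16, EF_F=24, EF_G=28) = 28; EF_H = 28+13 = 41
Expected project duration μ = 41 weeks. Critical path: A → E → G → H.

Variances on critical path: σ²_A=9.000, σ²_E=5.444, σ²_G=1.778, σ²_H=2.778.
Largest is σ²_A = 9.000.

A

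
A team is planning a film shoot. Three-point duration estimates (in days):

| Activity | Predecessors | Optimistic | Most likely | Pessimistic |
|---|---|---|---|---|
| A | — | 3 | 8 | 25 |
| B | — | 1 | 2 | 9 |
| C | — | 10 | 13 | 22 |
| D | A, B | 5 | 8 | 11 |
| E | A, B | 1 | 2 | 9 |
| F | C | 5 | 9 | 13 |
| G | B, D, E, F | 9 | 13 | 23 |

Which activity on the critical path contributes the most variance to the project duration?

G

te_A = (3 + 4·8 + 25)/6 = 60/6 = 10; σ²_A = ((25−3)/6)² = 13.444
te_B = (1 + 4·2 + 9)/6 = 18/6 = 3; σ²_B = ((9−1)/6)² = 1.778
te_C = (10 + 4·13 + 22)/6 = 84/6 = 14; σ²_C = ((22−10)/6)² = 4.000
te_D = (5 + 4·8 + 11)/6 = 48/6 = 8; σ²_D = ((11−5)/6)² = 1.000
te_E = (1 + 4·2 + 9)/6 = 18/6 = 3; σ²_E = ((9−1)/6)² = 1.778
te_F = (5 + 4·9 + 13)/6 = 54/6 = 9; σ²_F = ((13−5)/6)² = 1.778
te_G = (9 + 4·13 + 23)/6 = 84/6 = 14; σ²_G = ((23−9)/6)² = 5.444

Forward pass:
ES_A = 0; EF_A = 10
ES_B = 0; EF_B = 3
ES_C = 0; EF_C = 14
ES_D = max(EF_A=10, EF_B=3) = 10; EF_D = 10+8 = 18
ES_E = max(EF_A=10, EF_B=3) = 10; EF_E = 10+3 = 13
ES_F = 14; EF_F = 14+9 = 23
ES_G = max(EF_B=3, EF_D=18, EF_E=13, EF_F=23) = 23; EF_G = 23+14 = 37
Expected project duration μ = 37 days. Critical path: C → F → G.

Variances on critical path: σ²_C=4.000, σ²_F=1.778, σ²_G=5.444.
Largest is σ²_G = 5.444.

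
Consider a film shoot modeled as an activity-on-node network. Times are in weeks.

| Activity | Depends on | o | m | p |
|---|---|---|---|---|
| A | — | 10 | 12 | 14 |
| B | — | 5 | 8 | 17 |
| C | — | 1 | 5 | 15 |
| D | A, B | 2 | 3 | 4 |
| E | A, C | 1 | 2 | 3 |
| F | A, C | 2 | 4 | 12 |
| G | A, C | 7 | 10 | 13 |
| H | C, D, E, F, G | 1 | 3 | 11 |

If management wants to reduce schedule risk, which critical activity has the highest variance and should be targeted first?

H

te_A = (10 + 4·12 + 14)/6 = 72/6 = 12; σ²_A = ((14−10)/6)² = 0.444
te_B = (5 + 4·8 + 17)/6 = 54/6 = 9; σ²_B = ((17−5)/6)² = 4.000
te_C = (1 + 4·5 + 15)/6 = 36/6 = 6; σ²_C = ((15−1)/6)² = 5.444
te_D = (2 + 4·3 + 4)/6 = 18/6 = 3; σ²_D = ((4−2)/6)² = 0.111
te_E = (1 + 4·2 + 3)/6 = 12/6 = 2; σ²_E = ((3−1)/6)² = 0.111
te_F = (2 + 4·4 + 12)/6 = 30/6 = 5; σ²_F = ((12−2)/6)² = 2.778
te_G = (7 + 4·10 + 13)/6 = 60/6 = 10; σ²_G = ((13−7)/6)² = 1.000
te_H = (1 + 4·3 + 11)/6 = 24/6 = 4; σ²_H = ((11−1)/6)² = 2.778

Forward pass:
ES_A = 0; EF_A = 12
ES_B = 0; EF_B = 9
ES_C = 0; EF_C = 6
ES_D = max(EF_A=12, EF_B=9) = 12; EF_D = 12+3 = 15
ES_E = max(EF_A=12, EF_C=6) = 12; EF_E = 12+2 = 14
ES_F = max(EF_A=12, EF_C=6) = 12; EF_F = 12+5 = 17
ES_G = max(EF_A=12, EF_C=6) = 12; EF_G = 12+10 = 22
ES_H = max(EF_C=6, EF_D=15, EF_E=14, EF_F=17, EF_G=22) = 22; EF_H = 22+4 = 26
Expected project duration μ = 26 weeks. Critical path: A → G → H.

Variances on critical path: σ²_A=0.444, σ²_G=1.000, σ²_H=2.778.
Largest is σ²_H = 2.778.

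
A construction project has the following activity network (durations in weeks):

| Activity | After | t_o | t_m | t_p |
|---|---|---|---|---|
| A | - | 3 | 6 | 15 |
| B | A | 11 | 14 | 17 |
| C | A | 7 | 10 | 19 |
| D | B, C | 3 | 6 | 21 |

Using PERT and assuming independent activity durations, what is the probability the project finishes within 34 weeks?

te_A = (3 + 4·6 + 15)/6 = 42/6 = 7; σ²_A = ((15−3)/6)² = 4.000
te_B = (11 + 4·14 + 17)/6 = 84/6 = 14; σ²_B = ((17−11)/6)² = 1.000
te_C = (7 + 4·10 + 19)/6 = 66/6 = 11; σ²_C = ((19−7)/6)² = 4.000
te_D = (3 + 4·6 + 21)/6 = 48/6 = 8; σ²_D = ((21−3)/6)² = 9.000

Forward pass:
ES_A = 0; EF_A = 7
ES_B = 7; EF_B = 7+14 = 21
ES_C = 7; EF_C = 7+11 = 18
ES_D = max(EF_B=21, EF_C=18) = 21; EF_D = 21+8 = 29
Expected project duration μ = 29 weeks. Critical path: A → B → D.

Variance along critical path = 4.000 + 1.000 + 9.000 = 14.000; σ = √14.000 = 3.742 weeks.
Z = (34 − 29) / 3.742 = 1.336
P(T ≤ 34) = Φ(1.336) ≈ 0.909

0.909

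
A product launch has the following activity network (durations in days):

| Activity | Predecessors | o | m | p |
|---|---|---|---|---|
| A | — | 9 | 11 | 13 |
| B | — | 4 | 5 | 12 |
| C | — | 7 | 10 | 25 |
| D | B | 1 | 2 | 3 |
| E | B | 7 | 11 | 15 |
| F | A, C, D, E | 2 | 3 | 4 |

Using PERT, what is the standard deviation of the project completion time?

te_A = (9 + 4·11 + 13)/6 = 66/6 = 11; σ²_A = ((13−9)/6)² = 0.444
te_B = (4 + 4·5 + 12)/6 = 36/6 = 6; σ²_B = ((12−4)/6)² = 1.778
te_C = (7 + 4·10 + 25)/6 = 72/6 = 12; σ²_C = ((25−7)/6)² = 9.000
te_D = (1 + 4·2 + 3)/6 = 12/6 = 2; σ²_D = ((3−1)/6)² = 0.111
te_E = (7 + 4·11 + 15)/6 = 66/6 = 11; σ²_E = ((15−7)/6)² = 1.778
te_F = (2 + 4·3 + 4)/6 = 18/6 = 3; σ²_F = ((4−2)/6)² = 0.111

Forward pass:
ES_A = 0; EF_A = 11
ES_B = 0; EF_B = 6
ES_C = 0; EF_C = 12
ES_D = 6; EF_D = 6+2 = 8
ES_E = 6; EF_E = 6+11 = 17
ES_F = max(EF_A=11, EF_C=12, EF_D=8, EF_E=17) = 17; EF_F = 17+3 = 20
Expected project duration μ = 20 days. Critical path: B → E → F.

Variance along critical path = 1.778 + 1.778 + 0.111 = 3.667
σ = √3.667 = 1.915 days

1.91 days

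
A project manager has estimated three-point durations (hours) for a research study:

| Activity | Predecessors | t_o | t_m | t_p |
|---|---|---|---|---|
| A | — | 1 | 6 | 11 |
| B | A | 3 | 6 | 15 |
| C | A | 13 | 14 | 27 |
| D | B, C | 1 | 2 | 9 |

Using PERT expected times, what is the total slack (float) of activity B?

9 hours

te_A = (1 + 4·6 + 11)/6 = 36/6 = 6
te_B = (3 + 4·6 + 15)/6 = 42/6 = 7
te_C = (13 + 4·14 + 27)/6 = 96/6 = 16
te_D = (1 + 4·2 + 9)/6 = 18/6 = 3

Forward pass:
ES_A = 0; EF_A = 6
ES_B = 6; EF_B = 6+7 = 13
ES_C = 6; EF_C = 6+16 = 22
ES_D = max(EF_B=13, EF_C=22) = 22; EF_D = 22+3 = 25
Expected project duration μ = 25 hours. Critical path: A → C → D.

Backward pass:
LF_D = 25; LS_D = 25−3 = 22
LF_C = LS_D = 22; LS_C = 22−16 = 6
LF_B = LS_D = 22; LS_B = 22−7 = 15
LF_A = min(LS_B=15, LS_C=6) = 6; LS_A = 6−6 = 0
Slack_B = LS_B − ES_B = 15 − 6 = 9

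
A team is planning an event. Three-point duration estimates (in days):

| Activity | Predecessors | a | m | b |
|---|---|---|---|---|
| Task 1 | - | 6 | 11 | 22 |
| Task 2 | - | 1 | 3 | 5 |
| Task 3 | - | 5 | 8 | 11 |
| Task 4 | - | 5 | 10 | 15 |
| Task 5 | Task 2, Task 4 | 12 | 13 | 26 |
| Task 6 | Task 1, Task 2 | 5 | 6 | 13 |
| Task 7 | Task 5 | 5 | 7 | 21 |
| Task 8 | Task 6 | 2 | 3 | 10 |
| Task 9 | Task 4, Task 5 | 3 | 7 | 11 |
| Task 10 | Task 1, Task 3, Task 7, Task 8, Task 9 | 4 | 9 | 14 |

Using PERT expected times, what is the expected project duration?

43 days

te_Task 1 = (6 + 4·11 + 22)/6 = 72/6 = 12
te_Task 2 = (1 + 4·3 + 5)/6 = 18/6 = 3
te_Task 3 = (5 + 4·8 + 11)/6 = 48/6 = 8
te_Task 4 = (5 + 4·10 + 15)/6 = 60/6 = 10
te_Task 5 = (12 + 4·13 + 26)/6 = 90/6 = 15
te_Task 6 = (5 + 4·6 + 13)/6 = 42/6 = 7
te_Task 7 = (5 + 4·7 + 21)/6 = 54/6 = 9
te_Task 8 = (2 + 4·3 + 10)/6 = 24/6 = 4
te_Task 9 = (3 + 4·7 + 11)/6 = 42/6 = 7
te_Task 10 = (4 + 4·9 + 14)/6 = 54/6 = 9

Forward pass:
ES_Task 1 = 0; EF_Task 1 = 12
ES_Task 2 = 0; EF_Task 2 = 3
ES_Task 3 = 0; EF_Task 3 = 8
ES_Task 4 = 0; EF_Task 4 = 10
ES_Task 5 = max(EF_Task 2=3, EF_Task 4=10) = 10; EF_Task 5 = 10+15 = 25
ES_Task 6 = max(EF_Task 1=12, EF_Task 2=3) = 12; EF_Task 6 = 12+7 = 19
ES_Task 7 = 25; EF_Task 7 = 25+9 = 34
ES_Task 8 = 19; EF_Task 8 = 19+4 = 23
ES_Task 9 = max(EF_Task 4=10, EF_Task 5=25) = 25; EF_Task 9 = 25+7 = 32
ES_Task 10 = max(EF_Task 1=12, EF_Task 3=8, EF_Task 7=34, EF_Task 8=23, EF_Task 9=32) = 34; EF_Task 10 = 34+9 = 43
Expected project duration μ = 43 days. Critical path: Task 4 → Task 5 → Task 7 → Task 10.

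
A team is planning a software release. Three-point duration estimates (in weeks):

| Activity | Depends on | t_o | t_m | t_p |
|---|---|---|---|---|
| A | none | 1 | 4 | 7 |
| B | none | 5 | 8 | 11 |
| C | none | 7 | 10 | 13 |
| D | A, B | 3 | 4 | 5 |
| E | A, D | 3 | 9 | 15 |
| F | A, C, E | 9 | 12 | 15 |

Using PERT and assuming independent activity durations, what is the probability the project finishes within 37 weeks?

te_A = (1 + 4·4 + 7)/6 = 24/6 = 4; σ²_A = ((7−1)/6)² = 1.000
te_B = (5 + 4·8 + 11)/6 = 48/6 = 8; σ²_B = ((11−5)/6)² = 1.000
te_C = (7 + 4·10 + 13)/6 = 60/6 = 10; σ²_C = ((13−7)/6)² = 1.000
te_D = (3 + 4·4 + 5)/6 = 24/6 = 4; σ²_D = ((5−3)/6)² = 0.111
te_E = (3 + 4·9 + 15)/6 = 54/6 = 9; σ²_E = ((15−3)/6)² = 4.000
te_F = (9 + 4·12 + 15)/6 = 72/6 = 12; σ²_F = ((15−9)/6)² = 1.000

Forward pass:
ES_A = 0; EF_A = 4
ES_B = 0; EF_B = 8
ES_C = 0; EF_C = 10
ES_D = max(EF_A=4, EF_B=8) = 8; EF_D = 8+4 = 12
ES_E = max(EF_A=4, EF_D=12) = 12; EF_E = 12+9 = 21
ES_F = max(EF_A=4, EF_C=10, EF_E=21) = 21; EF_F = 21+12 = 33
Expected project duration μ = 33 weeks. Critical path: B → D → E → F.

Variance along critical path = 1.000 + 0.111 + 4.000 + 1.000 = 6.111; σ = √6.111 = 2.472 weeks.
Z = (37 − 33) / 2.472 = 1.618
P(T ≤ 37) = Φ(1.618) ≈ 0.947

0.947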